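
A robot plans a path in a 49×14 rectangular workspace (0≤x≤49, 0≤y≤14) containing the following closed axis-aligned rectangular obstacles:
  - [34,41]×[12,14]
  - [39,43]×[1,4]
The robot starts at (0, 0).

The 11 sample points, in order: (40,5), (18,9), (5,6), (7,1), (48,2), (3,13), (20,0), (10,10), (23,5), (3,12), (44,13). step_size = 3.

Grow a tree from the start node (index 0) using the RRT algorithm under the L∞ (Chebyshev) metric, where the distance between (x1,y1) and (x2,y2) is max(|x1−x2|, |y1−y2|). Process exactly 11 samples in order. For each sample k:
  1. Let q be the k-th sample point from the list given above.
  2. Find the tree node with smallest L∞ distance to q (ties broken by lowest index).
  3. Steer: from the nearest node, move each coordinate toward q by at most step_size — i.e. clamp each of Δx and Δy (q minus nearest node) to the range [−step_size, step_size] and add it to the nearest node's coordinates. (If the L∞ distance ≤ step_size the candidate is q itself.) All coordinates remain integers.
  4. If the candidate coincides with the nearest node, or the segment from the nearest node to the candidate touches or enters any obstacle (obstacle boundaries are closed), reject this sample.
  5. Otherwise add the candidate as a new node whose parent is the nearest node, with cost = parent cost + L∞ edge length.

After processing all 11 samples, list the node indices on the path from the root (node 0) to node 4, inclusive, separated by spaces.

Path: 0 1 4

1. q=(40,5) nearest=0 d=40 new=(3,3) → add node 1 parent=0 cost=3
2. q=(18,9) nearest=1 d=15 new=(6,6) → add node 2 parent=1 cost=6
3. q=(5,6) nearest=2 d=1 new=(5,6) → add node 3 parent=2 cost=7
4. q=(7,1) nearest=1 d=4 new=(6,1) → add node 4 parent=1 cost=6
5. q=(48,2) nearest=2 d=42 new=(9,3) → add node 5 parent=2 cost=9
6. q=(3,13) nearest=2 d=7 new=(3,9) → add node 6 parent=2 cost=9
7. q=(20,0) nearest=5 d=11 new=(12,0) → add node 7 parent=5 cost=12
8. q=(10,10) nearest=2 d=4 new=(9,9) → add node 8 parent=2 cost=9
9. q=(23,5) nearest=7 d=11 new=(15,3) → add node 9 parent=7 cost=15
10. q=(3,12) nearest=6 d=3 new=(3,12) → add node 10 parent=6 cost=12
11. q=(44,13) nearest=9 d=29 new=(18,6) → add node 11 parent=9 cost=18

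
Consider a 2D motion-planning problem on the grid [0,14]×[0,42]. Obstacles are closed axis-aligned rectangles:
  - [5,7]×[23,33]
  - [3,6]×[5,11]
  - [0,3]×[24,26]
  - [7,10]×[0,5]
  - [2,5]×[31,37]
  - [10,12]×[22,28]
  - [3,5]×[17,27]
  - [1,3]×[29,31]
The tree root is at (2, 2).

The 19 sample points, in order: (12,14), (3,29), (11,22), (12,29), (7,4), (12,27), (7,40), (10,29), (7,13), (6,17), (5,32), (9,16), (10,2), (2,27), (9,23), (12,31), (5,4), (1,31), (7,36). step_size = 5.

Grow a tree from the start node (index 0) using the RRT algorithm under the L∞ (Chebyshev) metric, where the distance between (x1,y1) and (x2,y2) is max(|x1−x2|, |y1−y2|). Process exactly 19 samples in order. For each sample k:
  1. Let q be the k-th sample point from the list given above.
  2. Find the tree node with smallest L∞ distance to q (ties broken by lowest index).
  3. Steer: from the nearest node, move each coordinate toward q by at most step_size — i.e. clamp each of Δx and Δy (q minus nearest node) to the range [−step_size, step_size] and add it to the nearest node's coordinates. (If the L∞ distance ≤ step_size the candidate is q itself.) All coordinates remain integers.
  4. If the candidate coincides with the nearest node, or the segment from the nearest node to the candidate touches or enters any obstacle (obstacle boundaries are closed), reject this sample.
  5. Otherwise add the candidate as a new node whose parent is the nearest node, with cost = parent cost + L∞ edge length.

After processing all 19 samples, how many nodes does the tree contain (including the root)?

Node count: 5

1. q=(12,14) nearest=0 d=12 new=(7,7) → blocked by [3,6]×[5,11], reject
2. q=(3,29) nearest=0 d=27 new=(3,7) → blocked by [3,6]×[5,11], reject
3. q=(11,22) nearest=0 d=20 new=(7,7) → blocked by [3,6]×[5,11], reject
4. q=(12,29) nearest=0 d=27 new=(7,7) → blocked by [3,6]×[5,11], reject
5. q=(7,4) nearest=0 d=5 new=(7,4) → blocked by [7,10]×[0,5], reject
6. q=(12,27) nearest=0 d=25 new=(7,7) → blocked by [3,6]×[5,11], reject
7. q=(7,40) nearest=0 d=38 new=(7,7) → blocked by [3,6]×[5,11], reject
8. q=(10,29) nearest=0 d=27 new=(7,7) → blocked by [3,6]×[5,11], reject
9. q=(7,13) nearest=0 d=11 new=(7,7) → blocked by [3,6]×[5,11], reject
10. q=(6,17) nearest=0 d=15 new=(6,7) → blocked by [3,6]×[5,11], reject
11. q=(5,32) nearest=0 d=30 new=(5,7) → blocked by [3,6]×[5,11], reject
12. q=(9,16) nearest=0 d=14 new=(7,7) → blocked by [3,6]×[5,11], reject
13. q=(10,2) nearest=0 d=8 new=(7,2) → blocked by [7,10]×[0,5], reject
14. q=(2,27) nearest=0 d=25 new=(2,7) → add node 1 parent=0 cost=5
15. q=(9,23) nearest=1 d=16 new=(7,12) → blocked by [3,6]×[5,11], reject
16. q=(12,31) nearest=1 d=24 new=(7,12) → blocked by [3,6]×[5,11], reject
17. q=(5,4) nearest=0 d=3 new=(5,4) → add node 2 parent=0 cost=3
18. q=(1,31) nearest=1 d=24 new=(1,12) → add node 3 parent=1 cost=10
19. q=(7,36) nearest=3 d=24 new=(6,17) → add node 4 parent=3 cost=15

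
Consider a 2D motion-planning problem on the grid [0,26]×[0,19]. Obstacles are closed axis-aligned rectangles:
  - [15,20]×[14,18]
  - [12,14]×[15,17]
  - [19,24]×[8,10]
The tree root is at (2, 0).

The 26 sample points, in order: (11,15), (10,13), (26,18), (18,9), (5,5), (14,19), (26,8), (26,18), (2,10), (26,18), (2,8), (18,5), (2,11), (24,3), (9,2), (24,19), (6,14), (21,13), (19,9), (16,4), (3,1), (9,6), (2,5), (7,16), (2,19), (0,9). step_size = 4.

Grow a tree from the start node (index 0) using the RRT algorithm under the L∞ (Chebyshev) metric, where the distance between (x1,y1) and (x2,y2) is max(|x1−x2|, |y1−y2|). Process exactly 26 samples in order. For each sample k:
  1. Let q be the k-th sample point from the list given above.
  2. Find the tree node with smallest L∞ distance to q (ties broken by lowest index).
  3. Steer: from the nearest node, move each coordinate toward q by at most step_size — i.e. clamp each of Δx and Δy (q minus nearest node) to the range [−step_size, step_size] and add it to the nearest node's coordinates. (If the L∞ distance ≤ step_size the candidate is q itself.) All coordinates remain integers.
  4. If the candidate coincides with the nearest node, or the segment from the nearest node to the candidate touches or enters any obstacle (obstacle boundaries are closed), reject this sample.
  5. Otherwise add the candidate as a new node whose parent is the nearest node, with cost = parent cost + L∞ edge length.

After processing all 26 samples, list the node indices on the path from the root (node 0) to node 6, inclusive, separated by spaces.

1. q=(11,15) nearest=0 d=15 new=(6,4) → add node 1 parent=0 cost=4
2. q=(10,13) nearest=1 d=9 new=(10,8) → add node 2 parent=1 cost=8
3. q=(26,18) nearest=2 d=16 new=(14,12) → add node 3 parent=2 cost=12
4. q=(18,9) nearest=3 d=4 new=(18,9) → add node 4 parent=3 cost=16
5. q=(5,5) nearest=1 d=1 new=(5,5) → add node 5 parent=1 cost=5
6. q=(14,19) nearest=3 d=7 new=(14,16) → blocked by [12,14]×[15,17], reject
7. q=(26,8) nearest=4 d=8 new=(22,8) → blocked by [19,24]×[8,10], reject
8. q=(26,18) nearest=4 d=9 new=(22,13) → blocked by [19,24]×[8,10], reject
9. q=(2,10) nearest=5 d=5 new=(2,9) → add node 6 parent=5 cost=9
10. q=(26,18) nearest=4 d=9 new=(22,13) → blocked by [19,24]×[8,10], reject
11. q=(2,8) nearest=6 d=1 new=(2,8) → add node 7 parent=6 cost=10
12. q=(18,5) nearest=4 d=4 new=(18,5) → add node 8 parent=4 cost=20
13. q=(2,11) nearest=6 d=2 new=(2,11) → add node 9 parent=6 cost=11
14. q=(24,3) nearest=4 d=6 new=(22,5) → blocked by [19,24]×[8,10], reject
15. q=(9,2) nearest=1 d=3 new=(9,2) → add node 10 parent=1 cost=7
16. q=(24,19) nearest=3 d=10 new=(18,16) → blocked by [15,20]×[14,18], reject
17. q=(6,14) nearest=9 d=4 new=(6,14) → add node 11 parent=9 cost=15
18. q=(21,13) nearest=4 d=4 new=(21,13) → add node 12 parent=4 cost=20
19. q=(19,9) nearest=4 d=1 new=(19,9) → blocked by [19,24]×[8,10], reject
20. q=(16,4) nearest=8 d=2 new=(16,4) → add node 13 parent=8 cost=22
21. q=(3,1) nearest=0 d=1 new=(3,1) → add node 14 parent=0 cost=1
22. q=(9,6) nearest=2 d=2 new=(9,6) → add node 15 parent=2 cost=10
23. q=(2,5) nearest=5 d=3 new=(2,5) → add node 16 parent=5 cost=8
24. q=(7,16) nearest=11 d=2 new=(7,16) → add node 17 parent=11 cost=17
25. q=(2,19) nearest=11 d=5 new=(2,18) → add node 18 parent=11 cost=19
26. q=(0,9) nearest=6 d=2 new=(0,9) → add node 19 parent=6 cost=11

Path: 0 1 5 6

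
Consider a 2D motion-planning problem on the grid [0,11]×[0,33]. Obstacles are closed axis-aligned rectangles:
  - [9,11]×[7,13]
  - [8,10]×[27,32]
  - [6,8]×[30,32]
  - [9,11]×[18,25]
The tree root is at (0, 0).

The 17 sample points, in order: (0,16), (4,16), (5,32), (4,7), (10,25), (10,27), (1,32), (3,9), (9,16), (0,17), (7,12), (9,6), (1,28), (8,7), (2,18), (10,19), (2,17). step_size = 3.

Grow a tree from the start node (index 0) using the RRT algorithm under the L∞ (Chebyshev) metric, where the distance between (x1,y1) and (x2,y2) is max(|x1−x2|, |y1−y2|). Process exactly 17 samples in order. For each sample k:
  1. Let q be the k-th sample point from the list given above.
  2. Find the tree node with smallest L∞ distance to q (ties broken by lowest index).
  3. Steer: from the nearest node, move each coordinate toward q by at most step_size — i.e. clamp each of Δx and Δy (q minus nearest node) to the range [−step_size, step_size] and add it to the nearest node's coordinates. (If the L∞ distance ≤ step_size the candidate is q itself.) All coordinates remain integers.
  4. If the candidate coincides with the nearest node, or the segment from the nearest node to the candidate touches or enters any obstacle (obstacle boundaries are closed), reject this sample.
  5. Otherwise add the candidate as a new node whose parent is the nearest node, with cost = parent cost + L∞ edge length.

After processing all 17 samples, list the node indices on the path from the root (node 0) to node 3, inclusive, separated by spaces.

1. q=(0,16) nearest=0 d=16 new=(0,3) → add node 1 parent=0 cost=3
2. q=(4,16) nearest=1 d=13 new=(3,6) → add node 2 parent=1 cost=6
3. q=(5,32) nearest=2 d=26 new=(5,9) → add node 3 parent=2 cost=9
4. q=(4,7) nearest=2 d=1 new=(4,7) → add node 4 parent=2 cost=7
5. q=(10,25) nearest=3 d=16 new=(8,12) → add node 5 parent=3 cost=12
6. q=(10,27) nearest=5 d=15 new=(10,15) → add node 6 parent=5 cost=15
7. q=(1,32) nearest=6 d=17 new=(7,18) → add node 7 parent=6 cost=18
8. q=(3,9) nearest=3 d=2 new=(3,9) → add node 8 parent=3 cost=11
9. q=(9,16) nearest=6 d=1 new=(9,16) → add node 9 parent=6 cost=16
10. q=(0,17) nearest=7 d=7 new=(4,17) → add node 10 parent=7 cost=21
11. q=(7,12) nearest=5 d=1 new=(7,12) → add node 11 parent=5 cost=13
12. q=(9,6) nearest=3 d=4 new=(8,6) → add node 12 parent=3 cost=12
13. q=(1,28) nearest=7 d=10 new=(4,21) → add node 13 parent=7 cost=21
14. q=(8,7) nearest=12 d=1 new=(8,7) → add node 14 parent=12 cost=13
15. q=(2,18) nearest=10 d=2 new=(2,18) → add node 15 parent=10 cost=23
16. q=(10,19) nearest=7 d=3 new=(10,19) → blocked by [9,11]×[18,25], reject
17. q=(2,17) nearest=15 d=1 new=(2,17) → add node 16 parent=15 cost=24

Path: 0 1 2 3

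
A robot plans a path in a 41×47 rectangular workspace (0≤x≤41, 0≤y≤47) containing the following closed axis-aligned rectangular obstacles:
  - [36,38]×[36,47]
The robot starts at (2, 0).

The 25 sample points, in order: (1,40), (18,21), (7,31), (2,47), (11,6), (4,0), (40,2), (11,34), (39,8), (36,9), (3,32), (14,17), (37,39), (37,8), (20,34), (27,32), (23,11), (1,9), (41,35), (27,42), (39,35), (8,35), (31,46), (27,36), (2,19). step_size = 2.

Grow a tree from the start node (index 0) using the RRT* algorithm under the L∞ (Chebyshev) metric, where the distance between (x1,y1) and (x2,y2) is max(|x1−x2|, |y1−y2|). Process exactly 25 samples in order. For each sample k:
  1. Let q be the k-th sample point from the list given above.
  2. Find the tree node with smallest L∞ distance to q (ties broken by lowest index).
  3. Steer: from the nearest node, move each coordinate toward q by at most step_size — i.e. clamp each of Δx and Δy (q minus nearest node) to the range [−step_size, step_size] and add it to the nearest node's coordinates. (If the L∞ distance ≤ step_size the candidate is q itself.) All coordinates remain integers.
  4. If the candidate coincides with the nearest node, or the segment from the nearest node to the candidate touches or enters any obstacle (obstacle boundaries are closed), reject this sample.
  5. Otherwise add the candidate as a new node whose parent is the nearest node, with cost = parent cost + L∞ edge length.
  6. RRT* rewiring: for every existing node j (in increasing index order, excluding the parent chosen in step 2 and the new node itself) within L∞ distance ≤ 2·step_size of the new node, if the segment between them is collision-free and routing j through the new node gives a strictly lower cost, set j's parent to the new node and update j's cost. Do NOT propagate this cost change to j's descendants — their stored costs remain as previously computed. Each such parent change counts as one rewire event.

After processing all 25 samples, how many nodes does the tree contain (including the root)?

1. q=(1,40) nearest=0 d=40 new=(1,2) → add node 1 parent=0 cost=2
2. q=(18,21) nearest=1 d=19 new=(3,4) → add node 2 parent=1 cost=4
3. q=(7,31) nearest=2 d=27 new=(5,6) → add node 3 parent=2 cost=6
4. q=(2,47) nearest=3 d=41 new=(3,8) → add node 4 parent=3 cost=8
5. q=(11,6) nearest=3 d=6 new=(7,6) → add node 5 parent=3 cost=8
6. q=(4,0) nearest=0 d=2 new=(4,0) → add node 6 parent=0 cost=2
7. q=(40,2) nearest=5 d=33 new=(9,4) → add node 7 parent=5 cost=10
8. q=(11,34) nearest=4 d=26 new=(5,10) → add node 8 parent=4 cost=10
9. q=(39,8) nearest=7 d=30 new=(11,6) → add node 9 parent=7 cost=12
10. q=(36,9) nearest=9 d=25 new=(13,8) → add node 10 parent=9 cost=14
11. q=(3,32) nearest=8 d=22 new=(3,12) → add node 11 parent=8 cost=12
12. q=(14,17) nearest=8 d=9 new=(7,12) → add node 12 parent=8 cost=12
13. q=(37,39) nearest=12 d=30 new=(9,14) → add node 13 parent=12 cost=14
14. q=(37,8) nearest=10 d=24 new=(15,8) → add node 14 parent=10 cost=16
15. q=(20,34) nearest=13 d=20 new=(11,16) → add node 15 parent=13 cost=16
16. q=(27,32) nearest=15 d=16 new=(13,18) → add node 16 parent=15 cost=18
17. q=(23,11) nearest=14 d=8 new=(17,10) → add node 17 parent=14 cost=18
18. q=(1,9) nearest=4 d=2 new=(1,9) → add node 18 parent=4 cost=10
19. q=(41,35) nearest=17 d=25 new=(19,12) → add node 19 parent=17 cost=20
20. q=(27,42) nearest=16 d=24 new=(15,20) → add node 20 parent=16 cost=20
21. q=(39,35) nearest=19 d=23 new=(21,14) → add node 21 parent=19 cost=22
22. q=(8,35) nearest=20 d=15 new=(13,22) → add node 22 parent=20 cost=22
23. q=(31,46) nearest=22 d=24 new=(15,24) → add node 23 parent=22 cost=24
24. q=(27,36) nearest=23 d=12 new=(17,26) → add node 24 parent=23 cost=26
25. q=(2,19) nearest=11 d=7 new=(2,14) → add node 25 parent=11 cost=14

Node count: 26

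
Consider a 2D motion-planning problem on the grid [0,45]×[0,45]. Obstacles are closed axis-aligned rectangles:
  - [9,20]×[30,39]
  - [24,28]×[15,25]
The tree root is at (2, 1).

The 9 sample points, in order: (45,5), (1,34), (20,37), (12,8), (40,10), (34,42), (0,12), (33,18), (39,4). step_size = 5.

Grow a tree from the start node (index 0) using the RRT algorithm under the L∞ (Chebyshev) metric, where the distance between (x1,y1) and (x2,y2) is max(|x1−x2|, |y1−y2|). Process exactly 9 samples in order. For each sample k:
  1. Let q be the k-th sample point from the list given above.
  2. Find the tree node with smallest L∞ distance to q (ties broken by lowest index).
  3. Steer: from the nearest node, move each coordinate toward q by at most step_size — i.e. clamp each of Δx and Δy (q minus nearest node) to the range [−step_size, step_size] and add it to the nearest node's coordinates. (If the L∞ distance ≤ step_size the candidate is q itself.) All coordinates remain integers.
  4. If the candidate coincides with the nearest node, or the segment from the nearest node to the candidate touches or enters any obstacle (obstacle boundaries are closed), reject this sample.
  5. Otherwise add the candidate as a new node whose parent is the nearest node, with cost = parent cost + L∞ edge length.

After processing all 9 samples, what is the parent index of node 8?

1. q=(45,5) nearest=0 d=43 new=(7,5) → add node 1 parent=0 cost=5
2. q=(1,34) nearest=1 d=29 new=(2,10) → add node 2 parent=1 cost=10
3. q=(20,37) nearest=2 d=27 new=(7,15) → add node 3 parent=2 cost=15
4. q=(12,8) nearest=1 d=5 new=(12,8) → add node 4 parent=1 cost=10
5. q=(40,10) nearest=4 d=28 new=(17,10) → add node 5 parent=4 cost=15
6. q=(34,42) nearest=3 d=27 new=(12,20) → add node 6 parent=3 cost=20
7. q=(0,12) nearest=2 d=2 new=(0,12) → add node 7 parent=2 cost=12
8. q=(33,18) nearest=5 d=16 new=(22,15) → add node 8 parent=5 cost=20
9. q=(39,4) nearest=8 d=17 new=(27,10) → add node 9 parent=8 cost=25

Parent of node 8: 5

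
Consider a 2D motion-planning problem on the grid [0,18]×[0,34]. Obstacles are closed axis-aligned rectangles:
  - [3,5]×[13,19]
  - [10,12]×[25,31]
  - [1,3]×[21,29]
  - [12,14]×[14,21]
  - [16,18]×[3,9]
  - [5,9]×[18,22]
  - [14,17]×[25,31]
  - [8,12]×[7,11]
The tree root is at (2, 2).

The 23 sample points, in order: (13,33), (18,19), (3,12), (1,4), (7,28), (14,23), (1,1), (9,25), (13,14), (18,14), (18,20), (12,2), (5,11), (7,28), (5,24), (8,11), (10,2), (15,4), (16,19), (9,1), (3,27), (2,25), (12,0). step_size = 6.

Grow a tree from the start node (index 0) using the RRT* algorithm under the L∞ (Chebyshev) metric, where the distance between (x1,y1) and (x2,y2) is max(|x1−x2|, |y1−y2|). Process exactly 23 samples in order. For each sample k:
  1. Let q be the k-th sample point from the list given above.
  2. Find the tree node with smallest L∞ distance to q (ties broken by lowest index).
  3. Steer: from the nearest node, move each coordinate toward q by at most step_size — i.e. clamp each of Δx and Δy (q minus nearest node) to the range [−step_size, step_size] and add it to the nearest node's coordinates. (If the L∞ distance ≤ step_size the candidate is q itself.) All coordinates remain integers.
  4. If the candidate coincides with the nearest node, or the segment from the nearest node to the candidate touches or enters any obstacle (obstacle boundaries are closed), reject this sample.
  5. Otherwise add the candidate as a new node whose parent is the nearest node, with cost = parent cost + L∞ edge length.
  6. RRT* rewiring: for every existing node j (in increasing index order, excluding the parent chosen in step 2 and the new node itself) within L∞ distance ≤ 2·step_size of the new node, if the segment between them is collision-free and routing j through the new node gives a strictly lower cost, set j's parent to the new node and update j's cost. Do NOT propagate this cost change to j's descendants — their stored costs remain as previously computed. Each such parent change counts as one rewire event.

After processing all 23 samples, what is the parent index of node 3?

Parent of node 3: 1

1. q=(13,33) nearest=0 d=31 new=(8,8) → blocked by [8,12]×[7,11], reject
2. q=(18,19) nearest=0 d=17 new=(8,8) → blocked by [8,12]×[7,11], reject
3. q=(3,12) nearest=0 d=10 new=(3,8) → add node 1 parent=0 cost=6
4. q=(1,4) nearest=0 d=2 new=(1,4) → add node 2 parent=0 cost=2
5. q=(7,28) nearest=1 d=20 new=(7,14) → add node 3 parent=1 cost=12
6. q=(14,23) nearest=3 d=9 new=(13,20) → blocked by [12,14]×[14,21], reject
7. q=(1,1) nearest=0 d=1 new=(1,1) → add node 4 parent=0 cost=1
8. q=(9,25) nearest=3 d=11 new=(9,20) → blocked by [5,9]×[18,22], reject
9. q=(13,14) nearest=3 d=6 new=(13,14) → blocked by [12,14]×[14,21], reject
10. q=(18,14) nearest=3 d=11 new=(13,14) → blocked by [12,14]×[14,21], reject
11. q=(18,20) nearest=3 d=11 new=(13,20) → blocked by [12,14]×[14,21], reject
12. q=(12,2) nearest=1 d=9 new=(9,2) → add node 5 parent=1 cost=12
13. q=(5,11) nearest=1 d=3 new=(5,11) → add node 6 parent=1 cost=9
14. q=(7,28) nearest=3 d=14 new=(7,20) → blocked by [5,9]×[18,22], reject
15. q=(5,24) nearest=3 d=10 new=(5,20) → blocked by [5,9]×[18,22], reject
16. q=(8,11) nearest=3 d=3 new=(8,11) → blocked by [8,12]×[7,11], reject
17. q=(10,2) nearest=5 d=1 new=(10,2) → add node 7 parent=5 cost=13
18. q=(15,4) nearest=7 d=5 new=(15,4) → add node 8 parent=7 cost=18
19. q=(16,19) nearest=3 d=9 new=(13,19) → blocked by [12,14]×[14,21], reject
20. q=(9,1) nearest=5 d=1 new=(9,1) → add node 9 parent=5 cost=13
21. q=(3,27) nearest=3 d=13 new=(3,20) → blocked by [3,5]×[13,19], reject
22. q=(2,25) nearest=3 d=11 new=(2,20) → blocked by [3,5]×[13,19], reject
23. q=(12,0) nearest=7 d=2 new=(12,0) → add node 10 parent=7 cost=15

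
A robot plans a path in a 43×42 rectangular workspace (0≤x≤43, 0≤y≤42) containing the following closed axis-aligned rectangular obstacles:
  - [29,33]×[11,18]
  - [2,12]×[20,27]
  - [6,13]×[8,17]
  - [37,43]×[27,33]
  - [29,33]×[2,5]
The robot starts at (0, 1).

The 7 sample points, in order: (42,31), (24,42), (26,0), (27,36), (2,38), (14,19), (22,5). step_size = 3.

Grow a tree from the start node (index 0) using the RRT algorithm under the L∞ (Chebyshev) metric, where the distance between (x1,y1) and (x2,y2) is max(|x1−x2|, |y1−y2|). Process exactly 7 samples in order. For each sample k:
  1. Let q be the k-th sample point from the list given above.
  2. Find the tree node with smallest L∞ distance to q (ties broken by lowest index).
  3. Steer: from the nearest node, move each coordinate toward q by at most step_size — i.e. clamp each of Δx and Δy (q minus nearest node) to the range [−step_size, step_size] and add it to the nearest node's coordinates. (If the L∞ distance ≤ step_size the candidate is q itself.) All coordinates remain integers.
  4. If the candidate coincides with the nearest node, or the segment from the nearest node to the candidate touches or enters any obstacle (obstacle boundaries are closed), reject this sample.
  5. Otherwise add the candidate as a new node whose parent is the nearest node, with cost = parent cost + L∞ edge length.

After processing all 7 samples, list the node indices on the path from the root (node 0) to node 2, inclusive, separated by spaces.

Path: 0 1 2

1. q=(42,31) nearest=0 d=42 new=(3,4) → add node 1 parent=0 cost=3
2. q=(24,42) nearest=1 d=38 new=(6,7) → add node 2 parent=1 cost=6
3. q=(26,0) nearest=2 d=20 new=(9,4) → add node 3 parent=2 cost=9
4. q=(27,36) nearest=2 d=29 new=(9,10) → blocked by [6,13]×[8,17], reject
5. q=(2,38) nearest=2 d=31 new=(3,10) → add node 4 parent=2 cost=9
6. q=(14,19) nearest=4 d=11 new=(6,13) → blocked by [6,13]×[8,17], reject
7. q=(22,5) nearest=3 d=13 new=(12,5) → add node 5 parent=3 cost=12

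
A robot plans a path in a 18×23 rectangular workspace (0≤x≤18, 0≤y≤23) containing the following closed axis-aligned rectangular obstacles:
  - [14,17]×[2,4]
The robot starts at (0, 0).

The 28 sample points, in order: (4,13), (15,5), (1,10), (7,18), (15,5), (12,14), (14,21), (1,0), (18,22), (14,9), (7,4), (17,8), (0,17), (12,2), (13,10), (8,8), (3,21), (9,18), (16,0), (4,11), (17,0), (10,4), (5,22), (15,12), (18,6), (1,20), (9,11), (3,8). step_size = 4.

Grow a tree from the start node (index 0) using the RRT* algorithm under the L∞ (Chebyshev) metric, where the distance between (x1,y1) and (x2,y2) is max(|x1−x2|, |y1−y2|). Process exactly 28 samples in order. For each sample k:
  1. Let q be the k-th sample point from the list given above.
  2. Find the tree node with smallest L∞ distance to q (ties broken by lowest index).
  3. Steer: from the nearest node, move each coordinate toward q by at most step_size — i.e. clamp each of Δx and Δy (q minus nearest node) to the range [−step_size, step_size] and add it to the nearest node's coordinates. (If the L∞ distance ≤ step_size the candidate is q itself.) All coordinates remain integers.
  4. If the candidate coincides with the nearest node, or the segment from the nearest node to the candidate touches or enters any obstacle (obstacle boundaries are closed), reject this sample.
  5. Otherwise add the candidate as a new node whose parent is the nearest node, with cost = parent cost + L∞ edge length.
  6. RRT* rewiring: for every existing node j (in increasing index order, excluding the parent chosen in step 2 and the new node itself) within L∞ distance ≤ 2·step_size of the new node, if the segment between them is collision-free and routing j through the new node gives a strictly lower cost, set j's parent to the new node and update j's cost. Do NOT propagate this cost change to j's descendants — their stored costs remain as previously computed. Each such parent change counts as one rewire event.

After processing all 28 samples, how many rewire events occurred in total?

1. q=(4,13) nearest=0 d=13 new=(4,4) → add node 1 parent=0 cost=4
2. q=(15,5) nearest=1 d=11 new=(8,5) → add node 2 parent=1 cost=8
3. q=(1,10) nearest=1 d=6 new=(1,8) → add node 3 parent=1 cost=8
4. q=(7,18) nearest=3 d=10 new=(5,12) → add node 4 parent=3 cost=12
5. q=(15,5) nearest=2 d=7 new=(12,5) → add node 5 parent=2 cost=12
6. q=(12,14) nearest=4 d=7 new=(9,14) → add node 6 parent=4 cost=16
7. q=(14,21) nearest=6 d=7 new=(13,18) → add node 7 parent=6 cost=20
8. q=(1,0) nearest=0 d=1 new=(1,0) → add node 8 parent=0 cost=1
9. q=(18,22) nearest=7 d=5 new=(17,22) → add node 9 parent=7 cost=24
10. q=(14,9) nearest=5 d=4 new=(14,9) → add node 10 parent=5 cost=16
11. q=(7,4) nearest=2 d=1 new=(7,4) → add node 11 parent=2 cost=9
12. q=(17,8) nearest=10 d=3 new=(17,8) → add node 12 parent=10 cost=19
13. q=(0,17) nearest=4 d=5 new=(1,16) → add node 13 parent=4 cost=16
14. q=(12,2) nearest=5 d=3 new=(12,2) → add node 14 parent=5 cost=15
15. q=(13,10) nearest=10 d=1 new=(13,10) → add node 15 parent=10 cost=17
16. q=(8,8) nearest=2 d=3 new=(8,8) → add node 16 parent=2 cost=11; rewire 15→16 (16<17)
17. q=(3,21) nearest=13 d=5 new=(3,20) → add node 17 parent=13 cost=20
18. q=(9,18) nearest=6 d=4 new=(9,18) → add node 18 parent=6 cost=20
19. q=(16,0) nearest=14 d=4 new=(16,0) → add node 19 parent=14 cost=19
20. q=(4,11) nearest=4 d=1 new=(4,11) → add node 20 parent=4 cost=13
21. q=(17,0) nearest=19 d=1 new=(17,0) → add node 21 parent=19 cost=20
22. q=(10,4) nearest=2 d=2 new=(10,4) → add node 22 parent=2 cost=10; rewire 10→22 (15<16); rewire 12→22 (17<19); rewire 14→22 (12<15); rewire 19→22 (16<19); rewire 21→22 (17<20)
23. q=(5,22) nearest=17 d=2 new=(5,22) → add node 23 parent=17 cost=22
24. q=(15,12) nearest=15 d=2 new=(15,12) → add node 24 parent=15 cost=18
25. q=(18,6) nearest=12 d=2 new=(18,6) → add node 25 parent=12 cost=19
26. q=(1,20) nearest=17 d=2 new=(1,20) → add node 26 parent=17 cost=22
27. q=(9,11) nearest=6 d=3 new=(9,11) → add node 27 parent=6 cost=19
28. q=(3,8) nearest=3 d=2 new=(3,8) → add node 28 parent=3 cost=10; rewire 27→28 (16<19)

Rewire events: 7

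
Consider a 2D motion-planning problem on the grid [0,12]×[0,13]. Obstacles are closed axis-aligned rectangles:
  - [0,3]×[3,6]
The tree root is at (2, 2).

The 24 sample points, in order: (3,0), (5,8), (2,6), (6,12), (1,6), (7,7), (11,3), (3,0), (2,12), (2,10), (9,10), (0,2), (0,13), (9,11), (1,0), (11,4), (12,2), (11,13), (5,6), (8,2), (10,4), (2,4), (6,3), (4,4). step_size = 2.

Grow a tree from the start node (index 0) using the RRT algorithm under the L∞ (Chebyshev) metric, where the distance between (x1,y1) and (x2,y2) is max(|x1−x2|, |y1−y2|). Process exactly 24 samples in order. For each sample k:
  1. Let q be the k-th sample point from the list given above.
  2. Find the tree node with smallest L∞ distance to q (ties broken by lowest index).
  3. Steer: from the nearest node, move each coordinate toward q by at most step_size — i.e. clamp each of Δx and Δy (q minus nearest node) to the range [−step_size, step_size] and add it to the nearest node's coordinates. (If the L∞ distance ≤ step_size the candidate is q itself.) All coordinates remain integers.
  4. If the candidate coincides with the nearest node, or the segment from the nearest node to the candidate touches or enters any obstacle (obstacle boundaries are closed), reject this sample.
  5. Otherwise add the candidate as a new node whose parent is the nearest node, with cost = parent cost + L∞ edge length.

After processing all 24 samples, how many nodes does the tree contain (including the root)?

1. q=(3,0) nearest=0 d=2 new=(3,0) → add node 1 parent=0 cost=2
2. q=(5,8) nearest=0 d=6 new=(4,4) → blocked by [0,3]×[3,6], reject
3. q=(2,6) nearest=0 d=4 new=(2,4) → blocked by [0,3]×[3,6], reject
4. q=(6,12) nearest=0 d=10 new=(4,4) → blocked by [0,3]×[3,6], reject
5. q=(1,6) nearest=0 d=4 new=(1,4) → blocked by [0,3]×[3,6], reject
6. q=(7,7) nearest=0 d=5 new=(4,4) → blocked by [0,3]×[3,6], reject
7. q=(11,3) nearest=1 d=8 new=(5,2) → add node 2 parent=1 cost=4
8. q=(3,0) nearest=1 d=0 → coincident, reject
9. q=(2,12) nearest=0 d=10 new=(2,4) → blocked by [0,3]×[3,6], reject
10. q=(2,10) nearest=0 d=8 new=(2,4) → blocked by [0,3]×[3,6], reject
11. q=(9,10) nearest=0 d=8 new=(4,4) → blocked by [0,3]×[3,6], reject
12. q=(0,2) nearest=0 d=2 new=(0,2) → add node 3 parent=0 cost=2
13. q=(0,13) nearest=0 d=11 new=(0,4) → blocked by [0,3]×[3,6], reject
14. q=(9,11) nearest=0 d=9 new=(4,4) → blocked by [0,3]×[3,6], reject
15. q=(1,0) nearest=0 d=2 new=(1,0) → add node 4 parent=0 cost=2
16. q=(11,4) nearest=2 d=6 new=(7,4) → add node 5 parent=2 cost=6
17. q=(12,2) nearest=5 d=5 new=(9,2) → add node 6 parent=5 cost=8
18. q=(11,13) nearest=5 d=9 new=(9,6) → add node 7 parent=5 cost=8
19. q=(5,6) nearest=5 d=2 new=(5,6) → add node 8 parent=5 cost=8
20. q=(8,2) nearest=6 d=1 new=(8,2) → add node 9 parent=6 cost=9
21. q=(10,4) nearest=6 d=2 new=(10,4) → add node 10 parent=6 cost=10
22. q=(2,4) nearest=0 d=2 new=(2,4) → blocked by [0,3]×[3,6], reject
23. q=(6,3) nearest=2 d=1 new=(6,3) → add node 11 parent=2 cost=5
24. q=(4,4) nearest=0 d=2 new=(4,4) → blocked by [0,3]×[3,6], reject

Node count: 12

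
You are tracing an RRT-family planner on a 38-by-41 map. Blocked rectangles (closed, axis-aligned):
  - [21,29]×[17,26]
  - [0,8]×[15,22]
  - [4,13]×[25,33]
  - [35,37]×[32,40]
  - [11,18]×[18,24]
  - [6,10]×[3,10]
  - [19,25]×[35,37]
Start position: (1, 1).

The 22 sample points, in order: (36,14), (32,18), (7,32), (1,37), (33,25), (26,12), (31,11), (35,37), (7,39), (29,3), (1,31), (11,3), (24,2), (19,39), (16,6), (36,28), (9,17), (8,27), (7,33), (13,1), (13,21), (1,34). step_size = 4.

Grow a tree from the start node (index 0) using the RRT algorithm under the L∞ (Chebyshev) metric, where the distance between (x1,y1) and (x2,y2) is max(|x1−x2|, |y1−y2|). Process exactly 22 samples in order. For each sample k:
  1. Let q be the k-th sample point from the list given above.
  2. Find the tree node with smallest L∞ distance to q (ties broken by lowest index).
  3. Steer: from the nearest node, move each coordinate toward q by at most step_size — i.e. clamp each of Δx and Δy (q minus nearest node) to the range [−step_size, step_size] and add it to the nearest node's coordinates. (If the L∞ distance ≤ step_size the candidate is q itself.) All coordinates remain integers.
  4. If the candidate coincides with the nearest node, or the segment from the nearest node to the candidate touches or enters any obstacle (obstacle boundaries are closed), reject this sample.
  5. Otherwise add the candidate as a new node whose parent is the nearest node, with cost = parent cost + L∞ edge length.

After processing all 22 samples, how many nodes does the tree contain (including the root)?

Node count: 4

1. q=(36,14) nearest=0 d=35 new=(5,5) → add node 1 parent=0 cost=4
2. q=(32,18) nearest=1 d=27 new=(9,9) → blocked by [6,10]×[3,10], reject
3. q=(7,32) nearest=1 d=27 new=(7,9) → blocked by [6,10]×[3,10], reject
4. q=(1,37) nearest=1 d=32 new=(1,9) → add node 2 parent=1 cost=8
5. q=(33,25) nearest=1 d=28 new=(9,9) → blocked by [6,10]×[3,10], reject
6. q=(26,12) nearest=1 d=21 new=(9,9) → blocked by [6,10]×[3,10], reject
7. q=(31,11) nearest=1 d=26 new=(9,9) → blocked by [6,10]×[3,10], reject
8. q=(35,37) nearest=1 d=32 new=(9,9) → blocked by [6,10]×[3,10], reject
9. q=(7,39) nearest=2 d=30 new=(5,13) → add node 3 parent=2 cost=12
10. q=(29,3) nearest=1 d=24 new=(9,3) → blocked by [6,10]×[3,10], reject
11. q=(1,31) nearest=3 d=18 new=(1,17) → blocked by [0,8]×[15,22], reject
12. q=(11,3) nearest=1 d=6 new=(9,3) → blocked by [6,10]×[3,10], reject
13. q=(24,2) nearest=1 d=19 new=(9,2) → blocked by [6,10]×[3,10], reject
14. q=(19,39) nearest=3 d=26 new=(9,17) → blocked by [0,8]×[15,22], reject
15. q=(16,6) nearest=1 d=11 new=(9,6) → blocked by [6,10]×[3,10], reject
16. q=(36,28) nearest=1 d=31 new=(9,9) → blocked by [6,10]×[3,10], reject
17. q=(9,17) nearest=3 d=4 new=(9,17) → blocked by [0,8]×[15,22], reject
18. q=(8,27) nearest=3 d=14 new=(8,17) → blocked by [0,8]×[15,22], reject
19. q=(7,33) nearest=3 d=20 new=(7,17) → blocked by [0,8]×[15,22], reject
20. q=(13,1) nearest=1 d=8 new=(9,1) → blocked by [6,10]×[3,10], reject
21. q=(13,21) nearest=3 d=8 new=(9,17) → blocked by [0,8]×[15,22], reject
22. q=(1,34) nearest=3 d=21 new=(1,17) → blocked by [0,8]×[15,22], reject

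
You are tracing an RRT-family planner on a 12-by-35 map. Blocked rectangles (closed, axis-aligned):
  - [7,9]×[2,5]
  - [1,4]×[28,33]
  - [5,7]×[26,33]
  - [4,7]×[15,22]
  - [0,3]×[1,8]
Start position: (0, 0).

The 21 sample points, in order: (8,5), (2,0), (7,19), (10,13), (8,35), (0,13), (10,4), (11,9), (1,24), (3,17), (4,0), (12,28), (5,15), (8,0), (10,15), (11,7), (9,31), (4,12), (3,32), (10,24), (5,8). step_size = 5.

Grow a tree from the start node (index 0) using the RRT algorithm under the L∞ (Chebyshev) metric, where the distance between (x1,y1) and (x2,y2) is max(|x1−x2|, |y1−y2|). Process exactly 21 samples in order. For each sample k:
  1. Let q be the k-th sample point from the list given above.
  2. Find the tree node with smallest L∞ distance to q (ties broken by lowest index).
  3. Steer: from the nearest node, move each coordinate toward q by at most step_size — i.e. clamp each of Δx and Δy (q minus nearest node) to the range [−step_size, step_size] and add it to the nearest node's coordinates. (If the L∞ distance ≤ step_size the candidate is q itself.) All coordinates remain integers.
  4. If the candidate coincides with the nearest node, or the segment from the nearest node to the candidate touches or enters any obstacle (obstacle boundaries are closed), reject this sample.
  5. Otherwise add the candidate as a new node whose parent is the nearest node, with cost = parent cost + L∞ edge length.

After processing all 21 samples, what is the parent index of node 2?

Parent of node 2: 1

1. q=(8,5) nearest=0 d=8 new=(5,5) → blocked by [0,3]×[1,8], reject
2. q=(2,0) nearest=0 d=2 new=(2,0) → add node 1 parent=0 cost=2
3. q=(7,19) nearest=0 d=19 new=(5,5) → blocked by [0,3]×[1,8], reject
4. q=(10,13) nearest=0 d=13 new=(5,5) → blocked by [0,3]×[1,8], reject
5. q=(8,35) nearest=0 d=35 new=(5,5) → blocked by [0,3]×[1,8], reject
6. q=(0,13) nearest=0 d=13 new=(0,5) → blocked by [0,3]×[1,8], reject
7. q=(10,4) nearest=1 d=8 new=(7,4) → blocked by [7,9]×[2,5], reject
8. q=(11,9) nearest=1 d=9 new=(7,5) → blocked by [7,9]×[2,5], reject
9. q=(1,24) nearest=0 d=24 new=(1,5) → blocked by [0,3]×[1,8], reject
10. q=(3,17) nearest=0 d=17 new=(3,5) → blocked by [0,3]×[1,8], reject
11. q=(4,0) nearest=1 d=2 new=(4,0) → add node 2 parent=1 cost=4
12. q=(12,28) nearest=0 d=28 new=(5,5) → blocked by [0,3]×[1,8], reject
13. q=(5,15) nearest=0 d=15 new=(5,5) → blocked by [0,3]×[1,8], reject
14. q=(8,0) nearest=2 d=4 new=(8,0) → add node 3 parent=2 cost=8
15. q=(10,15) nearest=0 d=15 new=(5,5) → blocked by [0,3]×[1,8], reject
16. q=(11,7) nearest=2 d=7 new=(9,5) → blocked by [7,9]×[2,5], reject
17. q=(9,31) nearest=0 d=31 new=(5,5) → blocked by [0,3]×[1,8], reject
18. q=(4,12) nearest=0 d=12 new=(4,5) → blocked by [0,3]×[1,8], reject
19. q=(3,32) nearest=0 d=32 new=(3,5) → blocked by [0,3]×[1,8], reject
20. q=(10,24) nearest=0 d=24 new=(5,5) → blocked by [0,3]×[1,8], reject
21. q=(5,8) nearest=0 d=8 new=(5,5) → blocked by [0,3]×[1,8], reject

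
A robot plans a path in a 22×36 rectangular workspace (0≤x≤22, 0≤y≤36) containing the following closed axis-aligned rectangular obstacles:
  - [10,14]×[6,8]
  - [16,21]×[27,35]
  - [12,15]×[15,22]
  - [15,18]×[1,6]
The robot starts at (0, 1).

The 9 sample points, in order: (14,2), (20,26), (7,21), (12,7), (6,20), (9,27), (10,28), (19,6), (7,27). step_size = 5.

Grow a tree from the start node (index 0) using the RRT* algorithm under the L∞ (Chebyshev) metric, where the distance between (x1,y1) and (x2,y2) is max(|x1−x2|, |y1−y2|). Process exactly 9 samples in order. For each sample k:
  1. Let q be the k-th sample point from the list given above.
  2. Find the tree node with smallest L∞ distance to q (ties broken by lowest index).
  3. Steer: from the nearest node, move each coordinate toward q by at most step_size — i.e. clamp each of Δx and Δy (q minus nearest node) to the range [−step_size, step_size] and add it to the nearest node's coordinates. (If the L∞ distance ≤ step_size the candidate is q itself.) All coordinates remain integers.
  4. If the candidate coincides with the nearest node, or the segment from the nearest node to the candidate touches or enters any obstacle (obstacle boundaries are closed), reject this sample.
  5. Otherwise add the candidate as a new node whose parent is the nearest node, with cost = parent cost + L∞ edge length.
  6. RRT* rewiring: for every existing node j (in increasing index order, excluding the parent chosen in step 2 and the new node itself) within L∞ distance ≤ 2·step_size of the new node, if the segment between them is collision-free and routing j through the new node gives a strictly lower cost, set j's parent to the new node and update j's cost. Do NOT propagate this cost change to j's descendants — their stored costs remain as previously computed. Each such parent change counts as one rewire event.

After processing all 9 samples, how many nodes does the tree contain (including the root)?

1. q=(14,2) nearest=0 d=14 new=(5,2) → add node 1 parent=0 cost=5
2. q=(20,26) nearest=1 d=24 new=(10,7) → blocked by [10,14]×[6,8], reject
3. q=(7,21) nearest=1 d=19 new=(7,7) → add node 2 parent=1 cost=10
4. q=(12,7) nearest=2 d=5 new=(12,7) → blocked by [10,14]×[6,8], reject
5. q=(6,20) nearest=2 d=13 new=(6,12) → add node 3 parent=2 cost=15
6. q=(9,27) nearest=3 d=15 new=(9,17) → add node 4 parent=3 cost=20
7. q=(10,28) nearest=4 d=11 new=(10,22) → add node 5 parent=4 cost=25
8. q=(19,6) nearest=4 d=11 new=(14,12) → add node 6 parent=4 cost=25
9. q=(7,27) nearest=5 d=5 new=(7,27) → add node 7 parent=5 cost=30

Node count: 8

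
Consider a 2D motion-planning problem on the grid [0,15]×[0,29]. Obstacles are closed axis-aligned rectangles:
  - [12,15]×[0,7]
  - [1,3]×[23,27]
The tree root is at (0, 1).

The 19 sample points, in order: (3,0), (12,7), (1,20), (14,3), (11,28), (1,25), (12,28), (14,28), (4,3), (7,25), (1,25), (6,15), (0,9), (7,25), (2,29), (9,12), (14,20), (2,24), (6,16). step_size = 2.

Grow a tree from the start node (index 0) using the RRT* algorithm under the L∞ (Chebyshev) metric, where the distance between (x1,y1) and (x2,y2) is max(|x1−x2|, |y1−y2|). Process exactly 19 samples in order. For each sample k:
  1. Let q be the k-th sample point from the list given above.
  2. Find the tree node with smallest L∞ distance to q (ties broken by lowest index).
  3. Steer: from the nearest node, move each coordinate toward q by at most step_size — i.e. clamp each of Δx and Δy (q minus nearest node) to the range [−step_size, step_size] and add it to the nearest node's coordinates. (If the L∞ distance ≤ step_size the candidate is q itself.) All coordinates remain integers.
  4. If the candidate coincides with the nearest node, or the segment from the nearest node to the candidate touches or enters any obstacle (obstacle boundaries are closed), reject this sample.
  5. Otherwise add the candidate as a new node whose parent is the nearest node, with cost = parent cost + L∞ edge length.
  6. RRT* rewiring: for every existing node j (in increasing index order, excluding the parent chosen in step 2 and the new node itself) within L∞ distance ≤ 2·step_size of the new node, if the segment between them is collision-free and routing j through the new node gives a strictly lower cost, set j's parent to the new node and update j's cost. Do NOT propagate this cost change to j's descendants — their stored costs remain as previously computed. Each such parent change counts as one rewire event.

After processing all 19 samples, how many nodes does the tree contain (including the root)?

1. q=(3,0) nearest=0 d=3 new=(2,0) → add node 1 parent=0 cost=2
2. q=(12,7) nearest=1 d=10 new=(4,2) → add node 2 parent=1 cost=4
3. q=(1,20) nearest=2 d=18 new=(2,4) → add node 3 parent=2 cost=6
4. q=(14,3) nearest=2 d=10 new=(6,3) → add node 4 parent=2 cost=6
5. q=(11,28) nearest=3 d=24 new=(4,6) → add node 5 parent=3 cost=8
6. q=(1,25) nearest=5 d=19 new=(2,8) → add node 6 parent=5 cost=10
7. q=(12,28) nearest=6 d=20 new=(4,10) → add node 7 parent=6 cost=12
8. q=(14,28) nearest=7 d=18 new=(6,12) → add node 8 parent=7 cost=14
9. q=(4,3) nearest=2 d=1 new=(4,3) → add node 9 parent=2 cost=5
10. q=(7,25) nearest=8 d=13 new=(7,14) → add node 10 parent=8 cost=16
11. q=(1,25) nearest=10 d=11 new=(5,16) → add node 11 parent=10 cost=18
12. q=(6,15) nearest=10 d=1 new=(6,15) → add node 12 parent=10 cost=17
13. q=(0,9) nearest=6 d=2 new=(0,9) → add node 13 parent=6 cost=12
14. q=(7,25) nearest=11 d=9 new=(7,18) → add node 14 parent=11 cost=20
15. q=(2,29) nearest=14 d=11 new=(5,20) → add node 15 parent=14 cost=22
16. q=(9,12) nearest=10 d=2 new=(9,12) → add node 16 parent=10 cost=18
17. q=(14,20) nearest=10 d=7 new=(9,16) → add node 17 parent=10 cost=18
18. q=(2,24) nearest=15 d=4 new=(3,22) → add node 18 parent=15 cost=24
19. q=(6,16) nearest=11 d=1 new=(6,16) → add node 19 parent=11 cost=19

Node count: 20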